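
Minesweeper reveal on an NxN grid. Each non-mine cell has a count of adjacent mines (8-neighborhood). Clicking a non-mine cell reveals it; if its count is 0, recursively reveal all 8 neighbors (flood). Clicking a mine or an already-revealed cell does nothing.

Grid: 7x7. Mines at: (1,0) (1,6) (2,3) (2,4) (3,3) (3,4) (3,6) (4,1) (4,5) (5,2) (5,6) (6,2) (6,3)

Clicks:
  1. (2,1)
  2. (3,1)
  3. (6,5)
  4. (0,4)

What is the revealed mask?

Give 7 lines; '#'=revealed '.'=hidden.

Click 1 (2,1) count=1: revealed 1 new [(2,1)] -> total=1
Click 2 (3,1) count=1: revealed 1 new [(3,1)] -> total=2
Click 3 (6,5) count=1: revealed 1 new [(6,5)] -> total=3
Click 4 (0,4) count=0: revealed 10 new [(0,1) (0,2) (0,3) (0,4) (0,5) (1,1) (1,2) (1,3) (1,4) (1,5)] -> total=13

Answer: .#####.
.#####.
.#.....
.#.....
.......
.......
.....#.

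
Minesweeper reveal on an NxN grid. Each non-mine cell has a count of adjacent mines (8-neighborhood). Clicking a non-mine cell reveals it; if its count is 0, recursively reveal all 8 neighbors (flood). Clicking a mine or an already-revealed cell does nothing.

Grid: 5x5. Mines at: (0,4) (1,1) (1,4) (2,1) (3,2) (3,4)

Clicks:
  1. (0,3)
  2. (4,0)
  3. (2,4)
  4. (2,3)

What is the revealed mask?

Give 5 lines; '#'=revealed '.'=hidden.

Answer: ...#.
.....
...##
##...
##...

Derivation:
Click 1 (0,3) count=2: revealed 1 new [(0,3)] -> total=1
Click 2 (4,0) count=0: revealed 4 new [(3,0) (3,1) (4,0) (4,1)] -> total=5
Click 3 (2,4) count=2: revealed 1 new [(2,4)] -> total=6
Click 4 (2,3) count=3: revealed 1 new [(2,3)] -> total=7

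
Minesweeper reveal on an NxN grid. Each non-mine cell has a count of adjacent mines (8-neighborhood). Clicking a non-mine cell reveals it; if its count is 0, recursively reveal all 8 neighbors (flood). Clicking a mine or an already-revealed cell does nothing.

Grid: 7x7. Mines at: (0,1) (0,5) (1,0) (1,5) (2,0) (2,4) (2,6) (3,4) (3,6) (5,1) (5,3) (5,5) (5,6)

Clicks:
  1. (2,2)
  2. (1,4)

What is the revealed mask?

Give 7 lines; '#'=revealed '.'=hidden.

Answer: .......
.####..
.###...
.###...
.###...
.......
.......

Derivation:
Click 1 (2,2) count=0: revealed 12 new [(1,1) (1,2) (1,3) (2,1) (2,2) (2,3) (3,1) (3,2) (3,3) (4,1) (4,2) (4,3)] -> total=12
Click 2 (1,4) count=3: revealed 1 new [(1,4)] -> total=13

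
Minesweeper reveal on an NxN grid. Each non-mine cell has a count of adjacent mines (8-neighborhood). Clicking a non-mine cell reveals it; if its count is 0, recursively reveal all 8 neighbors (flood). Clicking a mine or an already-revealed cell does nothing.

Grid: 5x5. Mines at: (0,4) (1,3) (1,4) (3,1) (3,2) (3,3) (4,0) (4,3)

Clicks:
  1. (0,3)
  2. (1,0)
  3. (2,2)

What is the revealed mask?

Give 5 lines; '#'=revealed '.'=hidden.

Answer: ####.
###..
###..
.....
.....

Derivation:
Click 1 (0,3) count=3: revealed 1 new [(0,3)] -> total=1
Click 2 (1,0) count=0: revealed 9 new [(0,0) (0,1) (0,2) (1,0) (1,1) (1,2) (2,0) (2,1) (2,2)] -> total=10
Click 3 (2,2) count=4: revealed 0 new [(none)] -> total=10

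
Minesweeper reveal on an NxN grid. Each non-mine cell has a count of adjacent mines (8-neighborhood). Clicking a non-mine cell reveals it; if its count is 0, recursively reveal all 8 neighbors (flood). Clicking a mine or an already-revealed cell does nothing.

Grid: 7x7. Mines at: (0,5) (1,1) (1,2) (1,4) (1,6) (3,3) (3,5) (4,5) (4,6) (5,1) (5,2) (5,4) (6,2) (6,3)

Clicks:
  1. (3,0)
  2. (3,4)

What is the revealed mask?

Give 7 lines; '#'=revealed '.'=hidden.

Click 1 (3,0) count=0: revealed 9 new [(2,0) (2,1) (2,2) (3,0) (3,1) (3,2) (4,0) (4,1) (4,2)] -> total=9
Click 2 (3,4) count=3: revealed 1 new [(3,4)] -> total=10

Answer: .......
.......
###....
###.#..
###....
.......
.......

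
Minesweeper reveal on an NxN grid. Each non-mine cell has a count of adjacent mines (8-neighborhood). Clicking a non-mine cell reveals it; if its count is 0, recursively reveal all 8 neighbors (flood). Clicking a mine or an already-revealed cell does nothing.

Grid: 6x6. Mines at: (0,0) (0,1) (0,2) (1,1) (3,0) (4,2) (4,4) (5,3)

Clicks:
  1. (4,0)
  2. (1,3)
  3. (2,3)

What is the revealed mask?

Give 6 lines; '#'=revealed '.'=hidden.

Answer: ...###
..####
..####
..####
#.....
......

Derivation:
Click 1 (4,0) count=1: revealed 1 new [(4,0)] -> total=1
Click 2 (1,3) count=1: revealed 1 new [(1,3)] -> total=2
Click 3 (2,3) count=0: revealed 14 new [(0,3) (0,4) (0,5) (1,2) (1,4) (1,5) (2,2) (2,3) (2,4) (2,5) (3,2) (3,3) (3,4) (3,5)] -> total=16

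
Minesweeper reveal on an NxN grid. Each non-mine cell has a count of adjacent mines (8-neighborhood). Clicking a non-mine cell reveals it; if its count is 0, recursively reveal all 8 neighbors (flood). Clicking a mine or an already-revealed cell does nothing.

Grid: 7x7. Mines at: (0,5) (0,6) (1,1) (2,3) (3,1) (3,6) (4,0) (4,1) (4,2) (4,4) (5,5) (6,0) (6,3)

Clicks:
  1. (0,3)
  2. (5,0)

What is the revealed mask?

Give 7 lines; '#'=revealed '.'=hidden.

Answer: ..###..
..###..
.......
.......
.......
#......
.......

Derivation:
Click 1 (0,3) count=0: revealed 6 new [(0,2) (0,3) (0,4) (1,2) (1,3) (1,4)] -> total=6
Click 2 (5,0) count=3: revealed 1 new [(5,0)] -> total=7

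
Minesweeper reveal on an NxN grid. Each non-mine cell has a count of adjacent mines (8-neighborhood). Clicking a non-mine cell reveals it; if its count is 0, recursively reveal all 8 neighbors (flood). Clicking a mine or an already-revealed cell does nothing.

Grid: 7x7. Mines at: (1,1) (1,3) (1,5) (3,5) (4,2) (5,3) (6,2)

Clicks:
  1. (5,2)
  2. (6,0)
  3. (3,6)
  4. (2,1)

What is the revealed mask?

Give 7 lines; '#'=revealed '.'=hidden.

Answer: .......
.......
##.....
##....#
##.....
###....
##.....

Derivation:
Click 1 (5,2) count=3: revealed 1 new [(5,2)] -> total=1
Click 2 (6,0) count=0: revealed 10 new [(2,0) (2,1) (3,0) (3,1) (4,0) (4,1) (5,0) (5,1) (6,0) (6,1)] -> total=11
Click 3 (3,6) count=1: revealed 1 new [(3,6)] -> total=12
Click 4 (2,1) count=1: revealed 0 new [(none)] -> total=12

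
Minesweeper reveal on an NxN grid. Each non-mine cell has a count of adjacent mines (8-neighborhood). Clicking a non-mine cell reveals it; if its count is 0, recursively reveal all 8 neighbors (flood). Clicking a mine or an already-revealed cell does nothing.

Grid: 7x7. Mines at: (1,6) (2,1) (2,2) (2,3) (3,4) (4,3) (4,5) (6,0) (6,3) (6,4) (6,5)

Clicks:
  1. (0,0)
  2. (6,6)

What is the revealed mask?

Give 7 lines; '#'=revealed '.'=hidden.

Click 1 (0,0) count=0: revealed 12 new [(0,0) (0,1) (0,2) (0,3) (0,4) (0,5) (1,0) (1,1) (1,2) (1,3) (1,4) (1,5)] -> total=12
Click 2 (6,6) count=1: revealed 1 new [(6,6)] -> total=13

Answer: ######.
######.
.......
.......
.......
.......
......#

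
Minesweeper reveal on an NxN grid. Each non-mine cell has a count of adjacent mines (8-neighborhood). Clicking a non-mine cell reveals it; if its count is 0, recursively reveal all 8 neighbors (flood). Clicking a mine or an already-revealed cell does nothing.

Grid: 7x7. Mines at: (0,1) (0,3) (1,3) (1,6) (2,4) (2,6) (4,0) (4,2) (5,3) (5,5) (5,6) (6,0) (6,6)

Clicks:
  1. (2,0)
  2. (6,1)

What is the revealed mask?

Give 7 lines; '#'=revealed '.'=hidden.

Click 1 (2,0) count=0: revealed 9 new [(1,0) (1,1) (1,2) (2,0) (2,1) (2,2) (3,0) (3,1) (3,2)] -> total=9
Click 2 (6,1) count=1: revealed 1 new [(6,1)] -> total=10

Answer: .......
###....
###....
###....
.......
.......
.#.....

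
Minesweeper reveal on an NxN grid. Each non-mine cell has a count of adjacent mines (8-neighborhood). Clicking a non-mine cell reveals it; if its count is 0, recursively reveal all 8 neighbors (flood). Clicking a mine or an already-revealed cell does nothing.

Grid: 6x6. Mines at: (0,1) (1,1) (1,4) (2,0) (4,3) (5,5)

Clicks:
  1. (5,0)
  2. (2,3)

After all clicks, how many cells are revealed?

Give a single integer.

Answer: 10

Derivation:
Click 1 (5,0) count=0: revealed 9 new [(3,0) (3,1) (3,2) (4,0) (4,1) (4,2) (5,0) (5,1) (5,2)] -> total=9
Click 2 (2,3) count=1: revealed 1 new [(2,3)] -> total=10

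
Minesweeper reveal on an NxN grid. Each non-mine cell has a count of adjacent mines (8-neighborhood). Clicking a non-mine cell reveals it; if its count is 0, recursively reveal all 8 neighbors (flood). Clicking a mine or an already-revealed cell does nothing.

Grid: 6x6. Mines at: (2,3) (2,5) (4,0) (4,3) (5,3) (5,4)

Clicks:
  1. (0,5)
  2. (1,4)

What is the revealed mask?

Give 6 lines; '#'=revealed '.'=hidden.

Answer: ######
######
###...
###...
......
......

Derivation:
Click 1 (0,5) count=0: revealed 18 new [(0,0) (0,1) (0,2) (0,3) (0,4) (0,5) (1,0) (1,1) (1,2) (1,3) (1,4) (1,5) (2,0) (2,1) (2,2) (3,0) (3,1) (3,2)] -> total=18
Click 2 (1,4) count=2: revealed 0 new [(none)] -> total=18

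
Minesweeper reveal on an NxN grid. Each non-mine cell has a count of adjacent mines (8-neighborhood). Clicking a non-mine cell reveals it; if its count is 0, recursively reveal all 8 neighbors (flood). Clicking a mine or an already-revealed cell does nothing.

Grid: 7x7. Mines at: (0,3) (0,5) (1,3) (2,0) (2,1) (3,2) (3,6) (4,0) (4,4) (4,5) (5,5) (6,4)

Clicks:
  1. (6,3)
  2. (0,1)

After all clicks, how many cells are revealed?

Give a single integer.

Answer: 7

Derivation:
Click 1 (6,3) count=1: revealed 1 new [(6,3)] -> total=1
Click 2 (0,1) count=0: revealed 6 new [(0,0) (0,1) (0,2) (1,0) (1,1) (1,2)] -> total=7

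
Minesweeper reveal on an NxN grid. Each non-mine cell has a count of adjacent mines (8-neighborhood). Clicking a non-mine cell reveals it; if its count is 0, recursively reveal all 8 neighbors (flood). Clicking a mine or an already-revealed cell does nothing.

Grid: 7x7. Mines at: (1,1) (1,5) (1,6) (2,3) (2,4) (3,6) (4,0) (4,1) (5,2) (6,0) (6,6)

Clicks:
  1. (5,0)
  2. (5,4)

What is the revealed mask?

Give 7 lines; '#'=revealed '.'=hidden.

Click 1 (5,0) count=3: revealed 1 new [(5,0)] -> total=1
Click 2 (5,4) count=0: revealed 12 new [(3,3) (3,4) (3,5) (4,3) (4,4) (4,5) (5,3) (5,4) (5,5) (6,3) (6,4) (6,5)] -> total=13

Answer: .......
.......
.......
...###.
...###.
#..###.
...###.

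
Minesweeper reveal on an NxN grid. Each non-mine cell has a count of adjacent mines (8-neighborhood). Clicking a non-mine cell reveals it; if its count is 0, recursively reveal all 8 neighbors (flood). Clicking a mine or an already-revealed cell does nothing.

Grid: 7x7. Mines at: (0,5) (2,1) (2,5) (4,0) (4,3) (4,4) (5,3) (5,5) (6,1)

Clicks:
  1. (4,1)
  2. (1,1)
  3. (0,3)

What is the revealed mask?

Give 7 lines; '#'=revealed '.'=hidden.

Answer: #####..
#####..
..###..
..###..
.#.....
.......
.......

Derivation:
Click 1 (4,1) count=1: revealed 1 new [(4,1)] -> total=1
Click 2 (1,1) count=1: revealed 1 new [(1,1)] -> total=2
Click 3 (0,3) count=0: revealed 15 new [(0,0) (0,1) (0,2) (0,3) (0,4) (1,0) (1,2) (1,3) (1,4) (2,2) (2,3) (2,4) (3,2) (3,3) (3,4)] -> total=17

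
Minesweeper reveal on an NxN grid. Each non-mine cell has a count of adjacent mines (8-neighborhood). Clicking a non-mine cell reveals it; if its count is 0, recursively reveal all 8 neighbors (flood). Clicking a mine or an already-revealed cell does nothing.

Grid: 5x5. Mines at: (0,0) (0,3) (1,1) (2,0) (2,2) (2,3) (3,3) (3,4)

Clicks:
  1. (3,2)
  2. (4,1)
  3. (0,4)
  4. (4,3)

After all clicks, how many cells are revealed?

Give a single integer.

Answer: 8

Derivation:
Click 1 (3,2) count=3: revealed 1 new [(3,2)] -> total=1
Click 2 (4,1) count=0: revealed 5 new [(3,0) (3,1) (4,0) (4,1) (4,2)] -> total=6
Click 3 (0,4) count=1: revealed 1 new [(0,4)] -> total=7
Click 4 (4,3) count=2: revealed 1 new [(4,3)] -> total=8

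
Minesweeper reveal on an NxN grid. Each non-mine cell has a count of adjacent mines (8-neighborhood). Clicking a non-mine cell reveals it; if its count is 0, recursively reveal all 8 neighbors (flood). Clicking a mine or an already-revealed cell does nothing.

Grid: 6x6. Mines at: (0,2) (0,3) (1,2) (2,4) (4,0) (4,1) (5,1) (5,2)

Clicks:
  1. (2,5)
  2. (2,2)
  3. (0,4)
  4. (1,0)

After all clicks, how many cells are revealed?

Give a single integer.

Answer: 11

Derivation:
Click 1 (2,5) count=1: revealed 1 new [(2,5)] -> total=1
Click 2 (2,2) count=1: revealed 1 new [(2,2)] -> total=2
Click 3 (0,4) count=1: revealed 1 new [(0,4)] -> total=3
Click 4 (1,0) count=0: revealed 8 new [(0,0) (0,1) (1,0) (1,1) (2,0) (2,1) (3,0) (3,1)] -> total=11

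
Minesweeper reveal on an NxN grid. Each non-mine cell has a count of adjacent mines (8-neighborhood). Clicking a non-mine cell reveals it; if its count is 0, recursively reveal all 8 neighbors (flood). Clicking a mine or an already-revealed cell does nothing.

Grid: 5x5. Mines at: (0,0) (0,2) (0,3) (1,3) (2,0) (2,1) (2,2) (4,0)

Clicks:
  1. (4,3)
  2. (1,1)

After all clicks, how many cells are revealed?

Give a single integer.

Answer: 11

Derivation:
Click 1 (4,3) count=0: revealed 10 new [(2,3) (2,4) (3,1) (3,2) (3,3) (3,4) (4,1) (4,2) (4,3) (4,4)] -> total=10
Click 2 (1,1) count=5: revealed 1 new [(1,1)] -> total=11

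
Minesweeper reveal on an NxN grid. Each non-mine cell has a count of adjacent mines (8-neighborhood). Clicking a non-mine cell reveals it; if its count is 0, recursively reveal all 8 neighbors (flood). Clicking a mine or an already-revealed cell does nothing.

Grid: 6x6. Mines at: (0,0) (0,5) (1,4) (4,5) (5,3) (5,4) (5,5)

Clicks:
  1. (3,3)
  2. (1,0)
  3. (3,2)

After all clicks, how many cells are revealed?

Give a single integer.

Click 1 (3,3) count=0: revealed 25 new [(0,1) (0,2) (0,3) (1,0) (1,1) (1,2) (1,3) (2,0) (2,1) (2,2) (2,3) (2,4) (3,0) (3,1) (3,2) (3,3) (3,4) (4,0) (4,1) (4,2) (4,3) (4,4) (5,0) (5,1) (5,2)] -> total=25
Click 2 (1,0) count=1: revealed 0 new [(none)] -> total=25
Click 3 (3,2) count=0: revealed 0 new [(none)] -> total=25

Answer: 25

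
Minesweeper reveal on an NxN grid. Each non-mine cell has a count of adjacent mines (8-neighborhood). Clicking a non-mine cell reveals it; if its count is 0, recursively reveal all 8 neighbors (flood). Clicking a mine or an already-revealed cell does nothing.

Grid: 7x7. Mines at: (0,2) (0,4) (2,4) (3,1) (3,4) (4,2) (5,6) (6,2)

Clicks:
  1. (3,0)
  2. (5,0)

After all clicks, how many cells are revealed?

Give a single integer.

Click 1 (3,0) count=1: revealed 1 new [(3,0)] -> total=1
Click 2 (5,0) count=0: revealed 6 new [(4,0) (4,1) (5,0) (5,1) (6,0) (6,1)] -> total=7

Answer: 7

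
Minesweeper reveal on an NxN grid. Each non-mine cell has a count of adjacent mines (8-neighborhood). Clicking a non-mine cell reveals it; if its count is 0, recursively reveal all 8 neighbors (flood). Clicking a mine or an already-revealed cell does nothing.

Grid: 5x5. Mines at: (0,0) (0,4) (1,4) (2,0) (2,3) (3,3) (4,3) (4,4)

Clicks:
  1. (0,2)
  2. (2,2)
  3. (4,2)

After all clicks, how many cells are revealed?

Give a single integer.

Answer: 8

Derivation:
Click 1 (0,2) count=0: revealed 6 new [(0,1) (0,2) (0,3) (1,1) (1,2) (1,3)] -> total=6
Click 2 (2,2) count=2: revealed 1 new [(2,2)] -> total=7
Click 3 (4,2) count=2: revealed 1 new [(4,2)] -> total=8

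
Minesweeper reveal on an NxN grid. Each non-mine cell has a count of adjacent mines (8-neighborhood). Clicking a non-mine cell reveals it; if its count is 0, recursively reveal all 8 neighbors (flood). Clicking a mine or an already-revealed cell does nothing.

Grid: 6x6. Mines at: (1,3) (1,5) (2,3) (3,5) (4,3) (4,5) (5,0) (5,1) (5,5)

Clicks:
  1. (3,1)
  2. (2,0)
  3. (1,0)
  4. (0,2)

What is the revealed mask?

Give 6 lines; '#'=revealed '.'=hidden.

Answer: ###...
###...
###...
###...
###...
......

Derivation:
Click 1 (3,1) count=0: revealed 15 new [(0,0) (0,1) (0,2) (1,0) (1,1) (1,2) (2,0) (2,1) (2,2) (3,0) (3,1) (3,2) (4,0) (4,1) (4,2)] -> total=15
Click 2 (2,0) count=0: revealed 0 new [(none)] -> total=15
Click 3 (1,0) count=0: revealed 0 new [(none)] -> total=15
Click 4 (0,2) count=1: revealed 0 new [(none)] -> total=15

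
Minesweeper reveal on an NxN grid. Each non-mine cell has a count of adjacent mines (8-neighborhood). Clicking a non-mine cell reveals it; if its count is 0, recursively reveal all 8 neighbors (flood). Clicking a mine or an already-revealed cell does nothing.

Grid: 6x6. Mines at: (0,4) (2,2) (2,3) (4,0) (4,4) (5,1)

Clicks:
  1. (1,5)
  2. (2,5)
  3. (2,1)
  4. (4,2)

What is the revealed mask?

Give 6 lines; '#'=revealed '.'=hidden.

Click 1 (1,5) count=1: revealed 1 new [(1,5)] -> total=1
Click 2 (2,5) count=0: revealed 5 new [(1,4) (2,4) (2,5) (3,4) (3,5)] -> total=6
Click 3 (2,1) count=1: revealed 1 new [(2,1)] -> total=7
Click 4 (4,2) count=1: revealed 1 new [(4,2)] -> total=8

Answer: ......
....##
.#..##
....##
..#...
......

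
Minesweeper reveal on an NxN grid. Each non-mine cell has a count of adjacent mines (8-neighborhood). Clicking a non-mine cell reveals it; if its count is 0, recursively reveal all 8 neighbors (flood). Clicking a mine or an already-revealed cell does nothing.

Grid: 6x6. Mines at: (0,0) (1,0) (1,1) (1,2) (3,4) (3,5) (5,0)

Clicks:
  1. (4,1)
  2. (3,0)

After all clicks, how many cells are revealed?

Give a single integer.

Click 1 (4,1) count=1: revealed 1 new [(4,1)] -> total=1
Click 2 (3,0) count=0: revealed 18 new [(2,0) (2,1) (2,2) (2,3) (3,0) (3,1) (3,2) (3,3) (4,0) (4,2) (4,3) (4,4) (4,5) (5,1) (5,2) (5,3) (5,4) (5,5)] -> total=19

Answer: 19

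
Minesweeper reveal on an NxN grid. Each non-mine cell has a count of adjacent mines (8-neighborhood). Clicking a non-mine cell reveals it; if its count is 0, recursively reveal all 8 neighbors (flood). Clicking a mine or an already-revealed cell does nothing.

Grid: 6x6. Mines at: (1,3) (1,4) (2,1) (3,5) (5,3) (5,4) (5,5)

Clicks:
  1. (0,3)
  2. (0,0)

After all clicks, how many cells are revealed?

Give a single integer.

Click 1 (0,3) count=2: revealed 1 new [(0,3)] -> total=1
Click 2 (0,0) count=0: revealed 6 new [(0,0) (0,1) (0,2) (1,0) (1,1) (1,2)] -> total=7

Answer: 7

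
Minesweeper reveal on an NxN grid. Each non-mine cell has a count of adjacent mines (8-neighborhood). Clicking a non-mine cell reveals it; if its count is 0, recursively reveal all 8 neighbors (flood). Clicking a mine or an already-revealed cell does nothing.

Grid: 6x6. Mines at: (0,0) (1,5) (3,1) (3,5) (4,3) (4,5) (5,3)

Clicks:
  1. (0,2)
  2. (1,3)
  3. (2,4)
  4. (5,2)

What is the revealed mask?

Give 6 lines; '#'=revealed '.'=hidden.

Click 1 (0,2) count=0: revealed 15 new [(0,1) (0,2) (0,3) (0,4) (1,1) (1,2) (1,3) (1,4) (2,1) (2,2) (2,3) (2,4) (3,2) (3,3) (3,4)] -> total=15
Click 2 (1,3) count=0: revealed 0 new [(none)] -> total=15
Click 3 (2,4) count=2: revealed 0 new [(none)] -> total=15
Click 4 (5,2) count=2: revealed 1 new [(5,2)] -> total=16

Answer: .####.
.####.
.####.
..###.
......
..#...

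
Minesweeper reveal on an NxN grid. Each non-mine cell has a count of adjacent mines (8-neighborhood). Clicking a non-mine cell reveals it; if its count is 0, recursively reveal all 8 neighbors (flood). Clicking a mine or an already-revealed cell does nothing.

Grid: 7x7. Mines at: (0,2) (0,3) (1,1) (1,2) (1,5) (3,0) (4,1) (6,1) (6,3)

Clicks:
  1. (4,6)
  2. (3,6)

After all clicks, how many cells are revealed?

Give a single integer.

Click 1 (4,6) count=0: revealed 23 new [(2,2) (2,3) (2,4) (2,5) (2,6) (3,2) (3,3) (3,4) (3,5) (3,6) (4,2) (4,3) (4,4) (4,5) (4,6) (5,2) (5,3) (5,4) (5,5) (5,6) (6,4) (6,5) (6,6)] -> total=23
Click 2 (3,6) count=0: revealed 0 new [(none)] -> total=23

Answer: 23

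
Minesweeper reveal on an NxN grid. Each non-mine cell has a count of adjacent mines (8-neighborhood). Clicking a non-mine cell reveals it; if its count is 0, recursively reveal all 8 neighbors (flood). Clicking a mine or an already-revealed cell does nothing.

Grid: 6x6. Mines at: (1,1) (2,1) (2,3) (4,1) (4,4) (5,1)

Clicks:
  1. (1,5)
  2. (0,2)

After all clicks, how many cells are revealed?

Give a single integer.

Click 1 (1,5) count=0: revealed 12 new [(0,2) (0,3) (0,4) (0,5) (1,2) (1,3) (1,4) (1,5) (2,4) (2,5) (3,4) (3,5)] -> total=12
Click 2 (0,2) count=1: revealed 0 new [(none)] -> total=12

Answer: 12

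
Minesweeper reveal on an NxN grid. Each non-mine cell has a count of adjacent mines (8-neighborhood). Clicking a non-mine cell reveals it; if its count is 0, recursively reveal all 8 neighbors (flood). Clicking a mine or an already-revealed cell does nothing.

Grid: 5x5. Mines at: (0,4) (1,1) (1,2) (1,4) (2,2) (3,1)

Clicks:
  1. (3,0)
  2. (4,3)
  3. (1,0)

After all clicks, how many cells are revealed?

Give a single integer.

Answer: 10

Derivation:
Click 1 (3,0) count=1: revealed 1 new [(3,0)] -> total=1
Click 2 (4,3) count=0: revealed 8 new [(2,3) (2,4) (3,2) (3,3) (3,4) (4,2) (4,3) (4,4)] -> total=9
Click 3 (1,0) count=1: revealed 1 new [(1,0)] -> total=10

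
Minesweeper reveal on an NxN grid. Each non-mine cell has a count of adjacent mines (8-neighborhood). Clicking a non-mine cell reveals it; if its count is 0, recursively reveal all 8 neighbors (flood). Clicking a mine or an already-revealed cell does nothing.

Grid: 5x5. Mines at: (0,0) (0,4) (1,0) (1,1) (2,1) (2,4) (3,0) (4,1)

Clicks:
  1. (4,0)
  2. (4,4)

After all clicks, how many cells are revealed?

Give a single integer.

Click 1 (4,0) count=2: revealed 1 new [(4,0)] -> total=1
Click 2 (4,4) count=0: revealed 6 new [(3,2) (3,3) (3,4) (4,2) (4,3) (4,4)] -> total=7

Answer: 7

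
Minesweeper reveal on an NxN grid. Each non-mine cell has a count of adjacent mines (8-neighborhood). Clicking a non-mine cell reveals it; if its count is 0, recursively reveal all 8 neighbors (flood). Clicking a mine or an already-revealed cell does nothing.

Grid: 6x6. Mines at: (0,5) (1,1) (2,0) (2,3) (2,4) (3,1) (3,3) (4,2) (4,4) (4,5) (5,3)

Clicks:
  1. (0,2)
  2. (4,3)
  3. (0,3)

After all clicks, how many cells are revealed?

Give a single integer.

Answer: 7

Derivation:
Click 1 (0,2) count=1: revealed 1 new [(0,2)] -> total=1
Click 2 (4,3) count=4: revealed 1 new [(4,3)] -> total=2
Click 3 (0,3) count=0: revealed 5 new [(0,3) (0,4) (1,2) (1,3) (1,4)] -> total=7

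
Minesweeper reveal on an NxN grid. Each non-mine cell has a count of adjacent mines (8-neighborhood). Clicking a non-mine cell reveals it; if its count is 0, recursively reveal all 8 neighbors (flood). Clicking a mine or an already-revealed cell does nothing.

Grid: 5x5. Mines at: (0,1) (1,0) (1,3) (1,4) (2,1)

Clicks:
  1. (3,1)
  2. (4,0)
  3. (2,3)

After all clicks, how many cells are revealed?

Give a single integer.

Answer: 13

Derivation:
Click 1 (3,1) count=1: revealed 1 new [(3,1)] -> total=1
Click 2 (4,0) count=0: revealed 12 new [(2,2) (2,3) (2,4) (3,0) (3,2) (3,3) (3,4) (4,0) (4,1) (4,2) (4,3) (4,4)] -> total=13
Click 3 (2,3) count=2: revealed 0 new [(none)] -> total=13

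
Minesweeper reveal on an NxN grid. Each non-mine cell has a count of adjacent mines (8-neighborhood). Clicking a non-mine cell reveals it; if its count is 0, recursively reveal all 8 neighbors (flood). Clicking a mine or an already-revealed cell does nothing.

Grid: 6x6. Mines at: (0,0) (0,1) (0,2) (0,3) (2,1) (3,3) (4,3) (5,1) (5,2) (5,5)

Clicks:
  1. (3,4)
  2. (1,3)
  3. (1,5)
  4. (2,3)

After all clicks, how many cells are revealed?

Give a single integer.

Click 1 (3,4) count=2: revealed 1 new [(3,4)] -> total=1
Click 2 (1,3) count=2: revealed 1 new [(1,3)] -> total=2
Click 3 (1,5) count=0: revealed 9 new [(0,4) (0,5) (1,4) (1,5) (2,4) (2,5) (3,5) (4,4) (4,5)] -> total=11
Click 4 (2,3) count=1: revealed 1 new [(2,3)] -> total=12

Answer: 12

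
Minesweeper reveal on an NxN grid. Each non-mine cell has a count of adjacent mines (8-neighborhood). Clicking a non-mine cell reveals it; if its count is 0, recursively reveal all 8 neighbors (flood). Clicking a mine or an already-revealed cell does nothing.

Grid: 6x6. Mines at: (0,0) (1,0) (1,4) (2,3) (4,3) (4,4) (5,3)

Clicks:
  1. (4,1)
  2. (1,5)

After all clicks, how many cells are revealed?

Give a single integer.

Answer: 13

Derivation:
Click 1 (4,1) count=0: revealed 12 new [(2,0) (2,1) (2,2) (3,0) (3,1) (3,2) (4,0) (4,1) (4,2) (5,0) (5,1) (5,2)] -> total=12
Click 2 (1,5) count=1: revealed 1 new [(1,5)] -> total=13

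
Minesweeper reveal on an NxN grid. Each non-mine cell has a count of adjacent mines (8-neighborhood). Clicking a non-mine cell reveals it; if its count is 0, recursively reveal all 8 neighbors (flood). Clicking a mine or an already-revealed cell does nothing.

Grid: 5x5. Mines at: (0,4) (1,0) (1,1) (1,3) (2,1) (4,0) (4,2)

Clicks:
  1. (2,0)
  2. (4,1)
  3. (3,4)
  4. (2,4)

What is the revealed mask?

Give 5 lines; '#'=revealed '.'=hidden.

Click 1 (2,0) count=3: revealed 1 new [(2,0)] -> total=1
Click 2 (4,1) count=2: revealed 1 new [(4,1)] -> total=2
Click 3 (3,4) count=0: revealed 6 new [(2,3) (2,4) (3,3) (3,4) (4,3) (4,4)] -> total=8
Click 4 (2,4) count=1: revealed 0 new [(none)] -> total=8

Answer: .....
.....
#..##
...##
.#.##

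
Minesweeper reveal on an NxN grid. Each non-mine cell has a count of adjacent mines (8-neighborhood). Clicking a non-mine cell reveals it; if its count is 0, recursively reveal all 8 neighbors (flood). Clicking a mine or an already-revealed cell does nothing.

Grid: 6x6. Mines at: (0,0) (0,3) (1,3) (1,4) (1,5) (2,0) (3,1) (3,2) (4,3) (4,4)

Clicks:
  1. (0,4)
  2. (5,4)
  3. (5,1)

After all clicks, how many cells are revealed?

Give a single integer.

Click 1 (0,4) count=4: revealed 1 new [(0,4)] -> total=1
Click 2 (5,4) count=2: revealed 1 new [(5,4)] -> total=2
Click 3 (5,1) count=0: revealed 6 new [(4,0) (4,1) (4,2) (5,0) (5,1) (5,2)] -> total=8

Answer: 8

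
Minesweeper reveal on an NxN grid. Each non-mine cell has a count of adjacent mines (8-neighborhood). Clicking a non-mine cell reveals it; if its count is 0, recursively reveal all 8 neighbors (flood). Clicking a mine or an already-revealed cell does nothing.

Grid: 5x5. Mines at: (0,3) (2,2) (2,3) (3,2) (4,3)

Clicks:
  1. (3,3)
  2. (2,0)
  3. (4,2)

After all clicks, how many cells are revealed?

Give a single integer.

Click 1 (3,3) count=4: revealed 1 new [(3,3)] -> total=1
Click 2 (2,0) count=0: revealed 12 new [(0,0) (0,1) (0,2) (1,0) (1,1) (1,2) (2,0) (2,1) (3,0) (3,1) (4,0) (4,1)] -> total=13
Click 3 (4,2) count=2: revealed 1 new [(4,2)] -> total=14

Answer: 14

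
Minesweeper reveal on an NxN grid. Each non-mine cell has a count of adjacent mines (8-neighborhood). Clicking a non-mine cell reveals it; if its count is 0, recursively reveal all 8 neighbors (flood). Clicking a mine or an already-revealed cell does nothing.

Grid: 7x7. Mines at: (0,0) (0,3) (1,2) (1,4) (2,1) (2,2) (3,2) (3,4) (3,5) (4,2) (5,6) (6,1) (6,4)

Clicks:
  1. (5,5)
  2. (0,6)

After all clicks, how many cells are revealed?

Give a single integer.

Answer: 7

Derivation:
Click 1 (5,5) count=2: revealed 1 new [(5,5)] -> total=1
Click 2 (0,6) count=0: revealed 6 new [(0,5) (0,6) (1,5) (1,6) (2,5) (2,6)] -> total=7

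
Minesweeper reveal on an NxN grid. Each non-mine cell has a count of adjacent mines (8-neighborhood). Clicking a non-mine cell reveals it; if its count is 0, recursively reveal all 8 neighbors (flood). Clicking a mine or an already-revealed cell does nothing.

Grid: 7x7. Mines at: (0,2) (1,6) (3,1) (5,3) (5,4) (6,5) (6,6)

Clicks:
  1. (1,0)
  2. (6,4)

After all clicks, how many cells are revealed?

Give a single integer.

Click 1 (1,0) count=0: revealed 6 new [(0,0) (0,1) (1,0) (1,1) (2,0) (2,1)] -> total=6
Click 2 (6,4) count=3: revealed 1 new [(6,4)] -> total=7

Answer: 7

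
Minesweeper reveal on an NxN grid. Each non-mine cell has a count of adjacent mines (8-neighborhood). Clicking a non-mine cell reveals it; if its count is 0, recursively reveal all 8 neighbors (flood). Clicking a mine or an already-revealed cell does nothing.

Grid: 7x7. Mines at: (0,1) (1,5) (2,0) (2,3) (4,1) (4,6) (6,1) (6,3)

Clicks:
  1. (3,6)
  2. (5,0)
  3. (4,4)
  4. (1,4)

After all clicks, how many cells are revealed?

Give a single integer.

Click 1 (3,6) count=1: revealed 1 new [(3,6)] -> total=1
Click 2 (5,0) count=2: revealed 1 new [(5,0)] -> total=2
Click 3 (4,4) count=0: revealed 12 new [(3,2) (3,3) (3,4) (3,5) (4,2) (4,3) (4,4) (4,5) (5,2) (5,3) (5,4) (5,5)] -> total=14
Click 4 (1,4) count=2: revealed 1 new [(1,4)] -> total=15

Answer: 15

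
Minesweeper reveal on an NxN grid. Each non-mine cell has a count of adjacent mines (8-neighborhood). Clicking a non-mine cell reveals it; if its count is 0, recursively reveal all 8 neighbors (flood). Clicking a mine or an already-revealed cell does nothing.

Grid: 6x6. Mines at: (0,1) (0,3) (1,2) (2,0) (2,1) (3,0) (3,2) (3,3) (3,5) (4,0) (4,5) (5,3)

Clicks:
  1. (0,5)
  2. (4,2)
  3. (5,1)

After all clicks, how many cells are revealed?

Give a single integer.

Answer: 8

Derivation:
Click 1 (0,5) count=0: revealed 6 new [(0,4) (0,5) (1,4) (1,5) (2,4) (2,5)] -> total=6
Click 2 (4,2) count=3: revealed 1 new [(4,2)] -> total=7
Click 3 (5,1) count=1: revealed 1 new [(5,1)] -> total=8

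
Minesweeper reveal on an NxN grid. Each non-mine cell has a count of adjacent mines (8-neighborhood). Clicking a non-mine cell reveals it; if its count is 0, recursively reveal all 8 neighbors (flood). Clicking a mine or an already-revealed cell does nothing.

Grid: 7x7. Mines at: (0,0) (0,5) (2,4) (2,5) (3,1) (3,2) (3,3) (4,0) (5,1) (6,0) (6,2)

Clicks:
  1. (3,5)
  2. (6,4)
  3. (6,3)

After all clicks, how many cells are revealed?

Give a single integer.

Click 1 (3,5) count=2: revealed 1 new [(3,5)] -> total=1
Click 2 (6,4) count=0: revealed 14 new [(3,4) (3,6) (4,3) (4,4) (4,5) (4,6) (5,3) (5,4) (5,5) (5,6) (6,3) (6,4) (6,5) (6,6)] -> total=15
Click 3 (6,3) count=1: revealed 0 new [(none)] -> total=15

Answer: 15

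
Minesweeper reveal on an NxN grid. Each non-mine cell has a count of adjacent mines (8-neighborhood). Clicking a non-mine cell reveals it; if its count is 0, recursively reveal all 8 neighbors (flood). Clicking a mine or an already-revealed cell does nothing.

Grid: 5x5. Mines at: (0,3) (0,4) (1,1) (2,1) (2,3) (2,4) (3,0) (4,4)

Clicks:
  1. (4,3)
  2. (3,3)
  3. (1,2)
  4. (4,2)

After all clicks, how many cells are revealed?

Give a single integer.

Click 1 (4,3) count=1: revealed 1 new [(4,3)] -> total=1
Click 2 (3,3) count=3: revealed 1 new [(3,3)] -> total=2
Click 3 (1,2) count=4: revealed 1 new [(1,2)] -> total=3
Click 4 (4,2) count=0: revealed 4 new [(3,1) (3,2) (4,1) (4,2)] -> total=7

Answer: 7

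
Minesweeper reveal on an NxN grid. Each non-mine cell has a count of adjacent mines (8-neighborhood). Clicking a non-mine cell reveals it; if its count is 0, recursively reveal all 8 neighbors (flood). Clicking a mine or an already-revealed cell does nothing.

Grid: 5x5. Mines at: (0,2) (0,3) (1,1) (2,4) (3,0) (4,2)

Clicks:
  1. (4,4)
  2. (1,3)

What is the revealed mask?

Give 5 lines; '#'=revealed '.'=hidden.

Click 1 (4,4) count=0: revealed 4 new [(3,3) (3,4) (4,3) (4,4)] -> total=4
Click 2 (1,3) count=3: revealed 1 new [(1,3)] -> total=5

Answer: .....
...#.
.....
...##
...##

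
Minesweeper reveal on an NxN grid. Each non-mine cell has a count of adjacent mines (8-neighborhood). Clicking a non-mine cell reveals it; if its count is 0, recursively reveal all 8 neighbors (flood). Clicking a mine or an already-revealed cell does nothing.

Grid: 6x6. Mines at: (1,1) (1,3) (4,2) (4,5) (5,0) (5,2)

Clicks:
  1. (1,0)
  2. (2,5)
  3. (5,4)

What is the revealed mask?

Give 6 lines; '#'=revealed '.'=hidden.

Click 1 (1,0) count=1: revealed 1 new [(1,0)] -> total=1
Click 2 (2,5) count=0: revealed 8 new [(0,4) (0,5) (1,4) (1,5) (2,4) (2,5) (3,4) (3,5)] -> total=9
Click 3 (5,4) count=1: revealed 1 new [(5,4)] -> total=10

Answer: ....##
#...##
....##
....##
......
....#.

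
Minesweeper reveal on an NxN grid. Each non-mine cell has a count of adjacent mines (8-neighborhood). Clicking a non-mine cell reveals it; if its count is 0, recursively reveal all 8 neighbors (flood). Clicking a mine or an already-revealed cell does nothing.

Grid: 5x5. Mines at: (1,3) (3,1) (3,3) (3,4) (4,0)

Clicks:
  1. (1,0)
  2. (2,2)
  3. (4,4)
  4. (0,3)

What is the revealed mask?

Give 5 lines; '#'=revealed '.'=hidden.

Answer: ####.
###..
###..
.....
....#

Derivation:
Click 1 (1,0) count=0: revealed 9 new [(0,0) (0,1) (0,2) (1,0) (1,1) (1,2) (2,0) (2,1) (2,2)] -> total=9
Click 2 (2,2) count=3: revealed 0 new [(none)] -> total=9
Click 3 (4,4) count=2: revealed 1 new [(4,4)] -> total=10
Click 4 (0,3) count=1: revealed 1 new [(0,3)] -> total=11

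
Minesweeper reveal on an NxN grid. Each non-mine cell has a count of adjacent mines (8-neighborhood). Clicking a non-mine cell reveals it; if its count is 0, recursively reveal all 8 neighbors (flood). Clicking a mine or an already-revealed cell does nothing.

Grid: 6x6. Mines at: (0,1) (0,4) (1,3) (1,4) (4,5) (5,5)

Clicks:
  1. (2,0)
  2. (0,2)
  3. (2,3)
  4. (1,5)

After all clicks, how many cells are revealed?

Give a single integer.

Answer: 25

Derivation:
Click 1 (2,0) count=0: revealed 23 new [(1,0) (1,1) (1,2) (2,0) (2,1) (2,2) (2,3) (2,4) (3,0) (3,1) (3,2) (3,3) (3,4) (4,0) (4,1) (4,2) (4,3) (4,4) (5,0) (5,1) (5,2) (5,3) (5,4)] -> total=23
Click 2 (0,2) count=2: revealed 1 new [(0,2)] -> total=24
Click 3 (2,3) count=2: revealed 0 new [(none)] -> total=24
Click 4 (1,5) count=2: revealed 1 new [(1,5)] -> total=25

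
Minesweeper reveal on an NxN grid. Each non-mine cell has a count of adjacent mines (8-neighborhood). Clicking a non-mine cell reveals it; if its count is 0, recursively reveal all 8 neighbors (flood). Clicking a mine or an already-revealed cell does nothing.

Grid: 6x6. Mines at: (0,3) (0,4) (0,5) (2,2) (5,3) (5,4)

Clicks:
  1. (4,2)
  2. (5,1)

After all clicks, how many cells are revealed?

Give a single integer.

Answer: 17

Derivation:
Click 1 (4,2) count=1: revealed 1 new [(4,2)] -> total=1
Click 2 (5,1) count=0: revealed 16 new [(0,0) (0,1) (0,2) (1,0) (1,1) (1,2) (2,0) (2,1) (3,0) (3,1) (3,2) (4,0) (4,1) (5,0) (5,1) (5,2)] -> total=17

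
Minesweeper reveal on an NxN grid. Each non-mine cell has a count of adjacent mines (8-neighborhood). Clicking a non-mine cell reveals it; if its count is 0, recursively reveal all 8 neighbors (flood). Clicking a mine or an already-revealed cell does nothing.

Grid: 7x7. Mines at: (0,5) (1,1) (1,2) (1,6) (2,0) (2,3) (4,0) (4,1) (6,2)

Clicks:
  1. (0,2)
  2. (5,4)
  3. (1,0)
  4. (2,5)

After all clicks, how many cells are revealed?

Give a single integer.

Answer: 24

Derivation:
Click 1 (0,2) count=2: revealed 1 new [(0,2)] -> total=1
Click 2 (5,4) count=0: revealed 22 new [(2,4) (2,5) (2,6) (3,2) (3,3) (3,4) (3,5) (3,6) (4,2) (4,3) (4,4) (4,5) (4,6) (5,2) (5,3) (5,4) (5,5) (5,6) (6,3) (6,4) (6,5) (6,6)] -> total=23
Click 3 (1,0) count=2: revealed 1 new [(1,0)] -> total=24
Click 4 (2,5) count=1: revealed 0 new [(none)] -> total=24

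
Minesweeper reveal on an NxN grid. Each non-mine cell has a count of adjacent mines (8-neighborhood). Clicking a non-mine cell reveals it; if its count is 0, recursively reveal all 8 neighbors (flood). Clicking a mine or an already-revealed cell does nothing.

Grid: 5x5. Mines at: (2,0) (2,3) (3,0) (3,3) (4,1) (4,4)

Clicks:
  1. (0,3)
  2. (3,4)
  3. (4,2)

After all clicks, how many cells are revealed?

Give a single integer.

Click 1 (0,3) count=0: revealed 10 new [(0,0) (0,1) (0,2) (0,3) (0,4) (1,0) (1,1) (1,2) (1,3) (1,4)] -> total=10
Click 2 (3,4) count=3: revealed 1 new [(3,4)] -> total=11
Click 3 (4,2) count=2: revealed 1 new [(4,2)] -> total=12

Answer: 12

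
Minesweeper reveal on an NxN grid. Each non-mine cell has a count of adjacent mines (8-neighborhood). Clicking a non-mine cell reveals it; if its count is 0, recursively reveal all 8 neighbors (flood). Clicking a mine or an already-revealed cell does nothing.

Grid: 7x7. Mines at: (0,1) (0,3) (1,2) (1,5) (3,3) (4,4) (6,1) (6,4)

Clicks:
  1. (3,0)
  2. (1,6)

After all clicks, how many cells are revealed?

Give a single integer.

Click 1 (3,0) count=0: revealed 14 new [(1,0) (1,1) (2,0) (2,1) (2,2) (3,0) (3,1) (3,2) (4,0) (4,1) (4,2) (5,0) (5,1) (5,2)] -> total=14
Click 2 (1,6) count=1: revealed 1 new [(1,6)] -> total=15

Answer: 15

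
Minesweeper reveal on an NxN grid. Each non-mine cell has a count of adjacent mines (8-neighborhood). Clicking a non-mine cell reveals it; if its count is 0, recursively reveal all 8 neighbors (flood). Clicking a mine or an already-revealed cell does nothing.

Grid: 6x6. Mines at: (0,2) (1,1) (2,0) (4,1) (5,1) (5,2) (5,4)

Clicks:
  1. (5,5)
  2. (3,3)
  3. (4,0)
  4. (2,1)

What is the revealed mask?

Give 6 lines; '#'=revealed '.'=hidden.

Click 1 (5,5) count=1: revealed 1 new [(5,5)] -> total=1
Click 2 (3,3) count=0: revealed 19 new [(0,3) (0,4) (0,5) (1,2) (1,3) (1,4) (1,5) (2,2) (2,3) (2,4) (2,5) (3,2) (3,3) (3,4) (3,5) (4,2) (4,3) (4,4) (4,5)] -> total=20
Click 3 (4,0) count=2: revealed 1 new [(4,0)] -> total=21
Click 4 (2,1) count=2: revealed 1 new [(2,1)] -> total=22

Answer: ...###
..####
.#####
..####
#.####
.....#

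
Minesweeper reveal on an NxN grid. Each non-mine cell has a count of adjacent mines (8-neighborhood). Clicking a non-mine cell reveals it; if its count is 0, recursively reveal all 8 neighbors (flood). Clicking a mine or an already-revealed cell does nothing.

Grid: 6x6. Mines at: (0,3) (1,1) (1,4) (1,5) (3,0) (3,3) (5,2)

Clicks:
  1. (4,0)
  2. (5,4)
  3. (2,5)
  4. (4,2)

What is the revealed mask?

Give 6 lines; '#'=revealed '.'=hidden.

Click 1 (4,0) count=1: revealed 1 new [(4,0)] -> total=1
Click 2 (5,4) count=0: revealed 10 new [(2,4) (2,5) (3,4) (3,5) (4,3) (4,4) (4,5) (5,3) (5,4) (5,5)] -> total=11
Click 3 (2,5) count=2: revealed 0 new [(none)] -> total=11
Click 4 (4,2) count=2: revealed 1 new [(4,2)] -> total=12

Answer: ......
......
....##
....##
#.####
...###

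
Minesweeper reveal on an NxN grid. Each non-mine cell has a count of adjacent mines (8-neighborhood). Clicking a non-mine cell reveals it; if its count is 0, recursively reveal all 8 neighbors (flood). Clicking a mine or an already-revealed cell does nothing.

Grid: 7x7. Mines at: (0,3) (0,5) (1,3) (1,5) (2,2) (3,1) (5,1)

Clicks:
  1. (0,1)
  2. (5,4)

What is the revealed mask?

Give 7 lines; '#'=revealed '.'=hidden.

Click 1 (0,1) count=0: revealed 8 new [(0,0) (0,1) (0,2) (1,0) (1,1) (1,2) (2,0) (2,1)] -> total=8
Click 2 (5,4) count=0: revealed 24 new [(2,3) (2,4) (2,5) (2,6) (3,2) (3,3) (3,4) (3,5) (3,6) (4,2) (4,3) (4,4) (4,5) (4,6) (5,2) (5,3) (5,4) (5,5) (5,6) (6,2) (6,3) (6,4) (6,5) (6,6)] -> total=32

Answer: ###....
###....
##.####
..#####
..#####
..#####
..#####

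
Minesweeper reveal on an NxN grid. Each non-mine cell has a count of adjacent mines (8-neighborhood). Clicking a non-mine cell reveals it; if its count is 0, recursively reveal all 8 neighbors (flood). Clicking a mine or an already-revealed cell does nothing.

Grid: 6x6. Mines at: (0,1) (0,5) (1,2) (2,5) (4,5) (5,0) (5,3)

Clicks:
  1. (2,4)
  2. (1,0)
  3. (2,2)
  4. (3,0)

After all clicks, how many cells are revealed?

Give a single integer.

Click 1 (2,4) count=1: revealed 1 new [(2,4)] -> total=1
Click 2 (1,0) count=1: revealed 1 new [(1,0)] -> total=2
Click 3 (2,2) count=1: revealed 1 new [(2,2)] -> total=3
Click 4 (3,0) count=0: revealed 14 new [(1,1) (2,0) (2,1) (2,3) (3,0) (3,1) (3,2) (3,3) (3,4) (4,0) (4,1) (4,2) (4,3) (4,4)] -> total=17

Answer: 17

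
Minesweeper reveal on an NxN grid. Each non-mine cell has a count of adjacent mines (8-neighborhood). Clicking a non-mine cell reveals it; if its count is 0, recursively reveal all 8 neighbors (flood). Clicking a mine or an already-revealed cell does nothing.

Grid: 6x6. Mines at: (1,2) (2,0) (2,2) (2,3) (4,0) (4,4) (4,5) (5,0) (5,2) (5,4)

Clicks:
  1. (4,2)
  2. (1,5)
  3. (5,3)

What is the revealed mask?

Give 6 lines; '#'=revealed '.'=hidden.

Answer: ...###
...###
....##
....##
..#...
...#..

Derivation:
Click 1 (4,2) count=1: revealed 1 new [(4,2)] -> total=1
Click 2 (1,5) count=0: revealed 10 new [(0,3) (0,4) (0,5) (1,3) (1,4) (1,5) (2,4) (2,5) (3,4) (3,5)] -> total=11
Click 3 (5,3) count=3: revealed 1 new [(5,3)] -> total=12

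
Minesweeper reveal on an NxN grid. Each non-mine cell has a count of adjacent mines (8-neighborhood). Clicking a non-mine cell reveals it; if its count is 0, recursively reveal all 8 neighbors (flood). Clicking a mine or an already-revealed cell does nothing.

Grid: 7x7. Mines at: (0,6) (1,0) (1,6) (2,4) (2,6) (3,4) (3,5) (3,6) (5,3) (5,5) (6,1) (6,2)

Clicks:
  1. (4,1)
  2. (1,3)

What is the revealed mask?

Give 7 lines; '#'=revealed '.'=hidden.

Answer: .#####.
.#####.
####...
####...
####...
###....
.......

Derivation:
Click 1 (4,1) count=0: revealed 25 new [(0,1) (0,2) (0,3) (0,4) (0,5) (1,1) (1,2) (1,3) (1,4) (1,5) (2,0) (2,1) (2,2) (2,3) (3,0) (3,1) (3,2) (3,3) (4,0) (4,1) (4,2) (4,3) (5,0) (5,1) (5,2)] -> total=25
Click 2 (1,3) count=1: revealed 0 new [(none)] -> total=25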